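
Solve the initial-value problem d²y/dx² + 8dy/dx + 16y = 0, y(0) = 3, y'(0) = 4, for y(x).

Characteristic equation r² + 8r + 16 = 0 has discriminant (8)² - 4·(16) = 0, so r = -4 is a repeated root.
Hence y_h = (C1 + C2*x)*exp(-4*x).
Apply the initial conditions: y(0) = C1 = 3 and y'(0) = C2 - 4*C1 = 4. Solving gives C1 = 3, C2 = 16.

y = 3*exp(-4*x) + 16*x*exp(-4*x)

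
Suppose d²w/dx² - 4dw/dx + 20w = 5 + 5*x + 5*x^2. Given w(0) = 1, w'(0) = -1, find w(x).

Characteristic equation r² - 4r + 20 = 0 has discriminant (-4)² - 4·(20) = -64 < 0, so r = 2 ± 4i.
Hence w_h = C1*cos(4*x)*exp(2*x) + C2*exp(2*x)*sin(4*x).
For the particular solution try w_p = A0 + A1*x + A2*x^2. Substituting and matching coefficients of each power of x gives A0 = 59/200, A1 = 7/20, A2 = 1/4, so w_p = 59/200 + x^2/4 + 7*x/20.
General solution: w = 59/200 + x^2/4 + 7*x/20 + C1*cos(4*x)*exp(2*x) + C2*exp(2*x)*sin(4*x).
Apply the initial conditions: w(0) = 59/200 + C1 = 1 and w'(0) = 7/20 + 2*C1 + 4*C2 = -1. Solving gives C1 = 141/200, C2 = -69/100.

w = 59/200 + x**2/4 + 7*x/20 - 69*exp(2*x)*sin(4*x)/100 + 141*cos(4*x)*exp(2*x)/200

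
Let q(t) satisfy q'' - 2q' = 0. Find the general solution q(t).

Characteristic equation r² - 2r = 0 factors as (r - 2)r = 0, so r = 2, 0.
Hence q_h = C1*exp(2*t) + C2.

q = C2 + C1*exp(2*t)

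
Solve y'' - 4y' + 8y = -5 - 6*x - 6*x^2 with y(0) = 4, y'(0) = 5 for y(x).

Characteristic equation r² - 4r + 8 = 0 has discriminant (-4)² - 4·(8) = -16 < 0, so r = 2 ± 2i.
Hence y_h = C1*cos(2*x)*exp(2*x) + C2*exp(2*x)*sin(2*x).
For the particular solution try y_p = A0 + A1*x + A2*x^2. Substituting and matching coefficients of each power of x gives A0 = -19/16, A1 = -3/2, A2 = -3/4, so y_p = -19/16 - 3*x/2 - 3*x^2/4.
General solution: y = -19/16 - 3*x/2 - 3*x^2/4 + C1*cos(2*x)*exp(2*x) + C2*exp(2*x)*sin(2*x).
Apply the initial conditions: y(0) = -19/16 + C1 = 4 and y'(0) = -3/2 + 2*C1 + 2*C2 = 5. Solving gives C1 = 83/16, C2 = -31/16.

y = -19/16 - 3*x/2 - 3*x**2/4 - 31*exp(2*x)*sin(2*x)/16 + 83*cos(2*x)*exp(2*x)/16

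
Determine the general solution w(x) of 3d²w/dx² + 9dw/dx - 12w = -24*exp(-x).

w = 4*exp(-x)/3 + C1*exp(x) + C2*exp(-4*x)

Divide through by 3: w'' + 3w' - 4w = -8*exp(-x).
Characteristic equation r² + 3r - 4 = 0 factors as (r - 1)(r + 4) = 0, so r = 1, -4.
Hence w_h = C1*exp(x) + C2*exp(-4*x).
Try w_p = A*exp(-x). Substituting into the equation and dividing by exp(-x) gives A = 4/3, so w_p = 4*exp(-x)/3.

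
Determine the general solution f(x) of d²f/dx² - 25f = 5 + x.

Characteristic equation r² - 25 = 0 factors as (r + 5)(r - 5) = 0, so r = -5, 5.
Hence f_h = C1*exp(-5*x) + C2*exp(5*x).
For the particular solution try f_p = A0 + A1*x. Substituting and matching coefficients of each power of x gives A0 = -1/5, A1 = -1/25, so f_p = -1/5 - x/25.

f = -1/5 - x/25 + C1*exp(-5*x) + C2*exp(5*x)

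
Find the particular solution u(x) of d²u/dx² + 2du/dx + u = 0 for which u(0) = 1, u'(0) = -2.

u = -x*exp(-x) + exp(-x)

Characteristic equation r² + 2r + 1 = 0 has discriminant (2)² - 4·(1) = 0, so r = -1 is a repeated root.
Hence u_h = (C1 + C2*x)*exp(-x).
Apply the initial conditions: u(0) = C1 = 1 and u'(0) = C2 - C1 = -2. Solving gives C1 = 1, C2 = -1.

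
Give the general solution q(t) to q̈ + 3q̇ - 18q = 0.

q = C1*exp(3*t) + C2*exp(-6*t)

Characteristic equation r² + 3r - 18 = 0 factors as (r - 3)(r + 6) = 0, so r = 3, -6.
Hence q_h = C1*exp(3*t) + C2*exp(-6*t).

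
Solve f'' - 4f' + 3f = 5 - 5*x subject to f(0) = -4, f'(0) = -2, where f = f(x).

Characteristic equation r² - 4r + 3 = 0 factors as (r - 1)(r - 3) = 0, so r = 1, 3.
Hence f_h = C1*exp(x) + C2*exp(3*x).
For the particular solution try f_p = A0 + A1*x. Substituting and matching coefficients of each power of x gives A0 = -5/9, A1 = -5/3, so f_p = -5/9 - 5*x/3.
General solution: f = -5/9 - 5*x/3 + C1*exp(x) + C2*exp(3*x).
Apply the initial conditions: f(0) = -5/9 + C1 + C2 = -4 and f'(0) = -5/3 + C1 + 3*C2 = -2. Solving gives C1 = -5, C2 = 14/9.

f = -5/9 - 5*exp(x) - 5*x/3 + 14*exp(3*x)/9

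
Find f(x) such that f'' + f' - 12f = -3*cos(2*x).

Characteristic equation r² + r - 12 = 0 factors as (r - 3)(r + 4) = 0, so r = 3, -4.
Hence f_h = C1*exp(3*x) + C2*exp(-4*x).
Try f_p = A*cos(2*x) + B*sin(2*x). Substituting and equating the coefficients of cos(2x) and sin(2x) gives A = 12/65, B = -3/130, so f_p = -3*sin(2*x)/130 + 12*cos(2*x)/65.

f = -3*sin(2*x)/130 + 12*cos(2*x)/65 + C1*exp(3*x) + C2*exp(-4*x)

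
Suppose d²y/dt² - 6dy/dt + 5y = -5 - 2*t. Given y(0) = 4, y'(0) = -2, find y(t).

y = -37/25 - 177*exp(5*t)/100 - 2*t/5 + 29*exp(t)/4

Characteristic equation r² - 6r + 5 = 0 factors as (r - 5)(r - 1) = 0, so r = 5, 1.
Hence y_h = C1*exp(5*t) + C2*exp(t).
For the particular solution try y_p = A0 + A1*t. Substituting and matching coefficients of each power of t gives A0 = -37/25, A1 = -2/5, so y_p = -37/25 - 2*t/5.
General solution: y = -37/25 - 2*t/5 + C1*exp(5*t) + C2*exp(t).
Apply the initial conditions: y(0) = -37/25 + C1 + C2 = 4 and y'(0) = -2/5 + C2 + 5*C1 = -2. Solving gives C1 = -177/100, C2 = 29/4.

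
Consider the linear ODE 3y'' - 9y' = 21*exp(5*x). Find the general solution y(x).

y = C2 + 7*exp(5*x)/10 + C1*exp(3*x)

Divide through by 3: y'' - 3y' = 7*exp(5*x).
Characteristic equation r² - 3r = 0 factors as (r - 3)r = 0, so r = 3, 0.
Hence y_h = C1*exp(3*x) + C2.
Try y_p = A*exp(5*x). Substituting into the equation and dividing by exp(5*x) gives A = 7/10, so y_p = 7*exp(5*x)/10.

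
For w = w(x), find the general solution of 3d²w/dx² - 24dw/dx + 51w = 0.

w = C1*cos(x)*exp(4*x) + C2*exp(4*x)*sin(x)

Divide through by 3: w'' - 8w' + 17w = 0.
Characteristic equation r² - 8r + 17 = 0 has discriminant (-8)² - 4·(17) = -4 < 0, so r = 4 ± i.
Hence w_h = C1*cos(x)*exp(4*x) + C2*exp(4*x)*sin(x).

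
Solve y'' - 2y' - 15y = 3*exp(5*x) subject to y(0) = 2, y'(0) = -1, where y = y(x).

y = 37*exp(5*x)/64 + 91*exp(-3*x)/64 + 3*x*exp(5*x)/8

Characteristic equation r² - 2r - 15 = 0 factors as (r + 3)(r - 5) = 0, so r = -3, 5.
Hence y_h = C1*exp(-3*x) + C2*exp(5*x).
Since exp(5*x) solves the homogeneous equation (r = 5 is a root of multiplicity 1), multiply the trial by x. Try y_p = A*x*exp(5*x). Substituting into the equation and dividing by exp(5*x) gives A = 3/8, so y_p = 3*x*exp(5*x)/8.
General solution: y = C1*exp(-3*x) + C2*exp(5*x) + 3*x*exp(5*x)/8.
Apply the initial conditions: y(0) = C1 + C2 = 2 and y'(0) = 3/8 - 3*C1 + 5*C2 = -1. Solving gives C1 = 91/64, C2 = 37/64.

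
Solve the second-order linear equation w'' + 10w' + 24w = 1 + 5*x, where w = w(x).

w = -13/288 + 5*x/24 + C1*exp(-4*x) + C2*exp(-6*x)

Characteristic equation r² + 10r + 24 = 0 factors as (r + 4)(r + 6) = 0, so r = -4, -6.
Hence w_h = C1*exp(-4*x) + C2*exp(-6*x).
For the particular solution try w_p = A0 + A1*x. Substituting and matching coefficients of each power of x gives A0 = -13/288, A1 = 5/24, so w_p = -13/288 + 5*x/24.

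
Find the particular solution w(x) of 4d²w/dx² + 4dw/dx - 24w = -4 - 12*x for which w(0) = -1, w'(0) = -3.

Divide through by 4: w'' + w' - 6w = -1 - 3*x.
Characteristic equation r² + r - 6 = 0 factors as (r - 2)(r + 3) = 0, so r = 2, -3.
Hence w_h = C1*exp(2*x) + C2*exp(-3*x).
For the particular solution try w_p = A0 + A1*x. Substituting and matching coefficients of each power of x gives A0 = 1/4, A1 = 1/2, so w_p = 1/4 + x/2.
General solution: w = 1/4 + x/2 + C1*exp(2*x) + C2*exp(-3*x).
Apply the initial conditions: w(0) = 1/4 + C1 + C2 = -1 and w'(0) = 1/2 - 3*C2 + 2*C1 = -3. Solving gives C1 = -29/20, C2 = 1/5.

w = 1/4 + x/2 - 29*exp(2*x)/20 + exp(-3*x)/5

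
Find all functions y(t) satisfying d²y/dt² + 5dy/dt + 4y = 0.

Characteristic equation r² + 5r + 4 = 0 factors as (r + 1)(r + 4) = 0, so r = -1, -4.
Hence y_h = C1*exp(-t) + C2*exp(-4*t).

y = C1*exp(-t) + C2*exp(-4*t)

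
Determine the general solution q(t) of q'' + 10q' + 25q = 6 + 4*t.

q = 22/125 + 4*t/25 + C1*exp(-5*t) + C2*t*exp(-5*t)

Characteristic equation r² + 10r + 25 = 0 has discriminant (10)² - 4·(25) = 0, so r = -5 is a repeated root.
Hence q_h = (C1 + C2*t)*exp(-5*t).
For the particular solution try q_p = A0 + A1*t. Substituting and matching coefficients of each power of t gives A0 = 22/125, A1 = 4/25, so q_p = 22/125 + 4*t/25.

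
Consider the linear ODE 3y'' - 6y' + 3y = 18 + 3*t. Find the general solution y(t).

Divide through by 3: y'' - 2y' + y = 6 + t.
Characteristic equation r² - 2r + 1 = 0 has discriminant (-2)² - 4·(1) = 0, so r = 1 is a repeated root.
Hence y_h = (C1 + C2*t)*exp(t).
For the particular solution try y_p = A0 + A1*t. Substituting and matching coefficients of each power of t gives A0 = 8, A1 = 1, so y_p = 8 + t.

y = 8 + t + C1*exp(t) + C2*t*exp(t)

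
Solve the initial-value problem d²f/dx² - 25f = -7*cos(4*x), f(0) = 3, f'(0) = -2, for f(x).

Characteristic equation r² - 25 = 0 factors as (r + 5)(r - 5) = 0, so r = -5, 5.
Hence f_h = C1*exp(-5*x) + C2*exp(5*x).
Try f_p = A*cos(4*x) + B*sin(4*x). Substituting and equating the coefficients of cos(4x) and sin(4x) gives A = 7/41, B = 0, so f_p = 7*cos(4*x)/41.
General solution: f = 7*cos(4*x)/41 + C1*exp(-5*x) + C2*exp(5*x).
Apply the initial conditions: f(0) = 7/41 + C1 + C2 = 3 and f'(0) = -5*C1 + 5*C2 = -2. Solving gives C1 = 331/205, C2 = 249/205.

f = 7*cos(4*x)/41 + 249*exp(5*x)/205 + 331*exp(-5*x)/205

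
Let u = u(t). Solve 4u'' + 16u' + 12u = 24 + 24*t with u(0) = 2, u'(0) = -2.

Divide through by 4: u'' + 4u' + 3u = 6 + 6*t.
Characteristic equation r² + 4r + 3 = 0 factors as (r + 3)(r + 1) = 0, so r = -3, -1.
Hence u_h = C1*exp(-3*t) + C2*exp(-t).
For the particular solution try u_p = A0 + A1*t. Substituting and matching coefficients of each power of t gives A0 = -2/3, A1 = 2, so u_p = -2/3 + 2*t.
General solution: u = -2/3 + 2*t + C1*exp(-3*t) + C2*exp(-t).
Apply the initial conditions: u(0) = -2/3 + C1 + C2 = 2 and u'(0) = 2 - C2 - 3*C1 = -2. Solving gives C1 = 2/3, C2 = 2.

u = -2/3 + 2*t + 2*exp(-t) + 2*exp(-3*t)/3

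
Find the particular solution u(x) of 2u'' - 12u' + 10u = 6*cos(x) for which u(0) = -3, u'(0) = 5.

u = -43*exp(x)/8 - 9*sin(x)/26 + 3*cos(x)/13 + 223*exp(5*x)/104

Divide through by 2: u'' - 6u' + 5u = 3*cos(x).
Characteristic equation r² - 6r + 5 = 0 factors as (r - 1)(r - 5) = 0, so r = 1, 5.
Hence u_h = C1*exp(x) + C2*exp(5*x).
Try u_p = A*cos(x) + B*sin(x). Substituting and equating the coefficients of cos(x) and sin(x) gives A = 3/13, B = -9/26, so u_p = -9*sin(x)/26 + 3*cos(x)/13.
General solution: u = -9*sin(x)/26 + 3*cos(x)/13 + C1*exp(x) + C2*exp(5*x).
Apply the initial conditions: u(0) = 3/13 + C1 + C2 = -3 and u'(0) = -9/26 + C1 + 5*C2 = 5. Solving gives C1 = -43/8, C2 = 223/104.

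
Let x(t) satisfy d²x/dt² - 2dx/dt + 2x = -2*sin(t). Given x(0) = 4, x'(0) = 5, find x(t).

x = -4*cos(t)/5 - 2*sin(t)/5 + 3*exp(t)*sin(t)/5 + 24*cos(t)*exp(t)/5

Characteristic equation r² - 2r + 2 = 0 has discriminant (-2)² - 4·(2) = -4 < 0, so r = 1 ± i.
Hence x_h = C1*cos(t)*exp(t) + C2*exp(t)*sin(t).
Try x_p = A*cos(t) + B*sin(t). Substituting and equating the coefficients of cos(t) and sin(t) gives A = -4/5, B = -2/5, so x_p = -4*cos(t)/5 - 2*sin(t)/5.
General solution: x = -4*cos(t)/5 - 2*sin(t)/5 + C1*cos(t)*exp(t) + C2*exp(t)*sin(t).
Apply the initial conditions: x(0) = -4/5 + C1 = 4 and x'(0) = -2/5 + C1 + C2 = 5. Solving gives C1 = 24/5, C2 = 3/5.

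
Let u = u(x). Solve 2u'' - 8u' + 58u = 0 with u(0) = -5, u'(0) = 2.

u = -5*cos(5*x)*exp(2*x) + 12*exp(2*x)*sin(5*x)/5

Divide through by 2: u'' - 4u' + 29u = 0.
Characteristic equation r² - 4r + 29 = 0 has discriminant (-4)² - 4·(29) = -100 < 0, so r = 2 ± 5i.
Hence u_h = C1*cos(5*x)*exp(2*x) + C2*exp(2*x)*sin(5*x).
Apply the initial conditions: u(0) = C1 = -5 and u'(0) = 2*C1 + 5*C2 = 2. Solving gives C1 = -5, C2 = 12/5.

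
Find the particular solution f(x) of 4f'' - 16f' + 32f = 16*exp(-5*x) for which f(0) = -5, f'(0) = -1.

f = 4*exp(-5*x)/53 - 269*cos(2*x)*exp(2*x)/53 + 505*exp(2*x)*sin(2*x)/106

Divide through by 4: f'' - 4f' + 8f = 4*exp(-5*x).
Characteristic equation r² - 4r + 8 = 0 has discriminant (-4)² - 4·(8) = -16 < 0, so r = 2 ± 2i.
Hence f_h = C1*cos(2*x)*exp(2*x) + C2*exp(2*x)*sin(2*x).
Try f_p = A*exp(-5*x). Substituting into the equation and dividing by exp(-5*x) gives A = 4/53, so f_p = 4*exp(-5*x)/53.
General solution: f = 4*exp(-5*x)/53 + C1*cos(2*x)*exp(2*x) + C2*exp(2*x)*sin(2*x).
Apply the initial conditions: f(0) = 4/53 + C1 = -5 and f'(0) = -20/53 + 2*C1 + 2*C2 = -1. Solving gives C1 = -269/53, C2 = 505/106.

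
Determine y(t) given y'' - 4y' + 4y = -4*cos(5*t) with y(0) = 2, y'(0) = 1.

y = 80*sin(5*t)/841 + 84*cos(5*t)/841 + 1598*exp(2*t)/841 - 95*t*exp(2*t)/29

Characteristic equation r² - 4r + 4 = 0 has discriminant (-4)² - 4·(4) = 0, so r = 2 is a repeated root.
Hence y_h = (C1 + C2*t)*exp(2*t).
Try y_p = A*cos(5*t) + B*sin(5*t). Substituting and equating the coefficients of cos(5t) and sin(5t) gives A = 84/841, B = 80/841, so y_p = 80*sin(5*t)/841 + 84*cos(5*t)/841.
General solution: y = 80*sin(5*t)/841 + 84*cos(5*t)/841 + C1*exp(2*t) + C2*t*exp(2*t).
Apply the initial conditions: y(0) = 84/841 + C1 = 2 and y'(0) = 400/841 + C2 + 2*C1 = 1. Solving gives C1 = 1598/841, C2 = -95/29.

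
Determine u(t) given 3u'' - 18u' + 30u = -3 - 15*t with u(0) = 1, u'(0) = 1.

Divide through by 3: u'' - 6u' + 10u = -1 - 5*t.
Characteristic equation r² - 6r + 10 = 0 has discriminant (-6)² - 4·(10) = -4 < 0, so r = 3 ± i.
Hence u_h = C1*cos(t)*exp(3*t) + C2*exp(3*t)*sin(t).
For the particular solution try u_p = A0 + A1*t. Substituting and matching coefficients of each power of t gives A0 = -2/5, A1 = -1/2, so u_p = -2/5 - t/2.
General solution: u = -2/5 - t/2 + C1*cos(t)*exp(3*t) + C2*exp(3*t)*sin(t).
Apply the initial conditions: u(0) = -2/5 + C1 = 1 and u'(0) = -1/2 + C2 + 3*C1 = 1. Solving gives C1 = 7/5, C2 = -27/10.

u = -2/5 - t/2 - 27*exp(3*t)*sin(t)/10 + 7*cos(t)*exp(3*t)/5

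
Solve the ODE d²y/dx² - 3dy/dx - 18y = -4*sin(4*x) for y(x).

Characteristic equation r² - 3r - 18 = 0 factors as (r - 6)(r + 3) = 0, so r = 6, -3.
Hence y_h = C1*exp(6*x) + C2*exp(-3*x).
Try y_p = A*cos(4*x) + B*sin(4*x). Substituting and equating the coefficients of cos(4x) and sin(4x) gives A = -12/325, B = 34/325, so y_p = -12*cos(4*x)/325 + 34*sin(4*x)/325.

y = -12*cos(4*x)/325 + 34*sin(4*x)/325 + C1*exp(6*x) + C2*exp(-3*x)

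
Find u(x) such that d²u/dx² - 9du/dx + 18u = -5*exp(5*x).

u = 5*exp(5*x)/2 + C1*exp(3*x) + C2*exp(6*x)

Characteristic equation r² - 9r + 18 = 0 factors as (r - 3)(r - 6) = 0, so r = 3, 6.
Hence u_h = C1*exp(3*x) + C2*exp(6*x).
Try u_p = A*exp(5*x). Substituting into the equation and dividing by exp(5*x) gives A = 5/2, so u_p = 5*exp(5*x)/2.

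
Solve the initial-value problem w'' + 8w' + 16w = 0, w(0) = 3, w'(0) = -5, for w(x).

Characteristic equation r² + 8r + 16 = 0 has discriminant (8)² - 4·(16) = 0, so r = -4 is a repeated root.
Hence w_h = (C1 + C2*x)*exp(-4*x).
Apply the initial conditions: w(0) = C1 = 3 and w'(0) = C2 - 4*C1 = -5. Solving gives C1 = 3, C2 = 7.

w = 3*exp(-4*x) + 7*x*exp(-4*x)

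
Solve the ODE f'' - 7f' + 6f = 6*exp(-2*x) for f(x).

f = exp(-2*x)/4 + C1*exp(6*x) + C2*exp(x)

Characteristic equation r² - 7r + 6 = 0 factors as (r - 6)(r - 1) = 0, so r = 6, 1.
Hence f_h = C1*exp(6*x) + C2*exp(x).
Try f_p = A*exp(-2*x). Substituting into the equation and dividing by exp(-2*x) gives A = 1/4, so f_p = exp(-2*x)/4.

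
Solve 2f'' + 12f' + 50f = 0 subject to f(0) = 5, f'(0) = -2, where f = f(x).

f = 5*cos(4*x)*exp(-3*x) + 13*exp(-3*x)*sin(4*x)/4

Divide through by 2: f'' + 6f' + 25f = 0.
Characteristic equation r² + 6r + 25 = 0 has discriminant (6)² - 4·(25) = -64 < 0, so r = -3 ± 4i.
Hence f_h = C1*cos(4*x)*exp(-3*x) + C2*exp(-3*x)*sin(4*x).
Apply the initial conditions: f(0) = C1 = 5 and f'(0) = -3*C1 + 4*C2 = -2. Solving gives C1 = 5, C2 = 13/4.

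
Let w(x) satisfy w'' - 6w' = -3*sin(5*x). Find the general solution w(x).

Characteristic equation r² - 6r = 0 factors as (r - 6)r = 0, so r = 6, 0.
Hence w_h = C1*exp(6*x) + C2.
Try w_p = A*cos(5*x) + B*sin(5*x). Substituting and equating the coefficients of cos(5x) and sin(5x) gives A = -18/305, B = 3/61, so w_p = -18*cos(5*x)/305 + 3*sin(5*x)/61.

w = C2 - 18*cos(5*x)/305 + 3*sin(5*x)/61 + C1*exp(6*x)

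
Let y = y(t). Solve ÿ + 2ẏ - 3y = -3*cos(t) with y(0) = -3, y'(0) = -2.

y = -25*exp(t)/8 - 19*exp(-3*t)/40 - 3*sin(t)/10 + 3*cos(t)/5

Characteristic equation r² + 2r - 3 = 0 factors as (r - 1)(r + 3) = 0, so r = 1, -3.
Hence y_h = C1*exp(t) + C2*exp(-3*t).
Try y_p = A*cos(t) + B*sin(t). Substituting and equating the coefficients of cos(t) and sin(t) gives A = 3/5, B = -3/10, so y_p = -3*sin(t)/10 + 3*cos(t)/5.
General solution: y = -3*sin(t)/10 + 3*cos(t)/5 + C1*exp(t) + C2*exp(-3*t).
Apply the initial conditions: y(0) = 3/5 + C1 + C2 = -3 and y'(0) = -3/10 + C1 - 3*C2 = -2. Solving gives C1 = -25/8, C2 = -19/40.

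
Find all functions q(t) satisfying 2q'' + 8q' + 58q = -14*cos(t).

q = -49*cos(t)/200 - 7*sin(t)/200 + C1*cos(5*t)*exp(-2*t) + C2*exp(-2*t)*sin(5*t)

Divide through by 2: q'' + 4q' + 29q = -7*cos(t).
Characteristic equation r² + 4r + 29 = 0 has discriminant (4)² - 4·(29) = -100 < 0, so r = -2 ± 5i.
Hence q_h = C1*cos(5*t)*exp(-2*t) + C2*exp(-2*t)*sin(5*t).
Try q_p = A*cos(t) + B*sin(t). Substituting and equating the coefficients of cos(t) and sin(t) gives A = -49/200, B = -7/200, so q_p = -49*cos(t)/200 - 7*sin(t)/200.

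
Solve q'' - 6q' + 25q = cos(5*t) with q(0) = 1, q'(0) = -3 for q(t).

q = -sin(5*t)/30 + cos(4*t)*exp(3*t) - 35*exp(3*t)*sin(4*t)/24

Characteristic equation r² - 6r + 25 = 0 has discriminant (-6)² - 4·(25) = -64 < 0, so r = 3 ± 4i.
Hence q_h = C1*cos(4*t)*exp(3*t) + C2*exp(3*t)*sin(4*t).
Try q_p = A*cos(5*t) + B*sin(5*t). Substituting and equating the coefficients of cos(5t) and sin(5t) gives A = 0, B = -1/30, so q_p = -sin(5*t)/30.
General solution: q = -sin(5*t)/30 + C1*cos(4*t)*exp(3*t) + C2*exp(3*t)*sin(4*t).
Apply the initial conditions: q(0) = C1 = 1 and q'(0) = -1/6 + 3*C1 + 4*C2 = -3. Solving gives C1 = 1, C2 = -35/24.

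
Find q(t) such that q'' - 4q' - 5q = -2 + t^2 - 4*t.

Characteristic equation r² - 4r - 5 = 0 factors as (r - 5)(r + 1) = 0, so r = 5, -1.
Hence q_h = C1*exp(5*t) + C2*exp(-t).
For the particular solution try q_p = A0 + A1*t + A2*t^2. Substituting and matching coefficients of each power of t gives A0 = -72/125, A1 = 28/25, A2 = -1/5, so q_p = -72/125 - t^2/5 + 28*t/25.

q = -72/125 - t**2/5 + 28*t/25 + C1*exp(5*t) + C2*exp(-t)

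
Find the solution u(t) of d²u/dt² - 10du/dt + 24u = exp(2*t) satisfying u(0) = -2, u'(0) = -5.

Characteristic equation r² - 10r + 24 = 0 factors as (r - 6)(r - 4) = 0, so r = 6, 4.
Hence u_h = C1*exp(6*t) + C2*exp(4*t).
Try u_p = A*exp(2*t). Substituting into the equation and dividing by exp(2*t) gives A = 1/8, so u_p = exp(2*t)/8.
General solution: u = exp(2*t)/8 + C1*exp(6*t) + C2*exp(4*t).
Apply the initial conditions: u(0) = 1/8 + C1 + C2 = -2 and u'(0) = 1/4 + 4*C2 + 6*C1 = -5. Solving gives C1 = 13/8, C2 = -15/4.

u = -15*exp(4*t)/4 + exp(2*t)/8 + 13*exp(6*t)/8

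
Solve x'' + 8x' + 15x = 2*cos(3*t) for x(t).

x = cos(3*t)/51 + 4*sin(3*t)/51 + C1*exp(-3*t) + C2*exp(-5*t)

Characteristic equation r² + 8r + 15 = 0 factors as (r + 3)(r + 5) = 0, so r = -3, -5.
Hence x_h = C1*exp(-3*t) + C2*exp(-5*t).
Try x_p = A*cos(3*t) + B*sin(3*t). Substituting and equating the coefficients of cos(3t) and sin(3t) gives A = 1/51, B = 4/51, so x_p = cos(3*t)/51 + 4*sin(3*t)/51.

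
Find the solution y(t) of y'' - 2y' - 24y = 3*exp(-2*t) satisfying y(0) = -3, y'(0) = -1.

y = -101*exp(6*t)/80 - 31*exp(-4*t)/20 - 3*exp(-2*t)/16

Characteristic equation r² - 2r - 24 = 0 factors as (r - 6)(r + 4) = 0, so r = 6, -4.
Hence y_h = C1*exp(6*t) + C2*exp(-4*t).
Try y_p = A*exp(-2*t). Substituting into the equation and dividing by exp(-2*t) gives A = -3/16, so y_p = -3*exp(-2*t)/16.
General solution: y = -3*exp(-2*t)/16 + C1*exp(6*t) + C2*exp(-4*t).
Apply the initial conditions: y(0) = -3/16 + C1 + C2 = -3 and y'(0) = 3/8 - 4*C2 + 6*C1 = -1. Solving gives C1 = -101/80, C2 = -31/20.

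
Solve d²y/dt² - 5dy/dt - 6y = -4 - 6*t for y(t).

Characteristic equation r² - 5r - 6 = 0 factors as (r - 6)(r + 1) = 0, so r = 6, -1.
Hence y_h = C1*exp(6*t) + C2*exp(-t).
For the particular solution try y_p = A0 + A1*t. Substituting and matching coefficients of each power of t gives A0 = -1/6, A1 = 1, so y_p = -1/6 + t.

y = -1/6 + t + C1*exp(6*t) + C2*exp(-t)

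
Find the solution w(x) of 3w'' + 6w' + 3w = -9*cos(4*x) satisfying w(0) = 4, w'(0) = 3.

Divide through by 3: w'' + 2w' + w = -3*cos(4*x).
Characteristic equation r² + 2r + 1 = 0 has discriminant (2)² - 4·(1) = 0, so r = -1 is a repeated root.
Hence w_h = (C1 + C2*x)*exp(-x).
Try w_p = A*cos(4*x) + B*sin(4*x). Substituting and equating the coefficients of cos(4x) and sin(4x) gives A = 45/289, B = -24/289, so w_p = -24*sin(4*x)/289 + 45*cos(4*x)/289.
General solution: w = -24*sin(4*x)/289 + 45*cos(4*x)/289 + C1*exp(-x) + C2*x*exp(-x).
Apply the initial conditions: w(0) = 45/289 + C1 = 4 and w'(0) = -96/289 + C2 - C1 = 3. Solving gives C1 = 1111/289, C2 = 122/17.

w = -24*sin(4*x)/289 + 45*cos(4*x)/289 + 1111*exp(-x)/289 + 122*x*exp(-x)/17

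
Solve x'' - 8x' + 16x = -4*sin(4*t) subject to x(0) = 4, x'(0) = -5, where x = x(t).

x = -cos(4*t)/8 + 33*exp(4*t)/8 - 43*t*exp(4*t)/2

Characteristic equation r² - 8r + 16 = 0 has discriminant (-8)² - 4·(16) = 0, so r = 4 is a repeated root.
Hence x_h = (C1 + C2*t)*exp(4*t).
Try x_p = A*cos(4*t) + B*sin(4*t). Substituting and equating the coefficients of cos(4t) and sin(4t) gives A = -1/8, B = 0, so x_p = -cos(4*t)/8.
General solution: x = -cos(4*t)/8 + C1*exp(4*t) + C2*t*exp(4*t).
Apply the initial conditions: x(0) = -1/8 + C1 = 4 and x'(0) = C2 + 4*C1 = -5. Solving gives C1 = 33/8, C2 = -43/2.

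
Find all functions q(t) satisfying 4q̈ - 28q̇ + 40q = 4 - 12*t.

q = -11/100 - 3*t/10 + C1*exp(5*t) + C2*exp(2*t)

Divide through by 4: q'' - 7q' + 10q = 1 - 3*t.
Characteristic equation r² - 7r + 10 = 0 factors as (r - 5)(r - 2) = 0, so r = 5, 2.
Hence q_h = C1*exp(5*t) + C2*exp(2*t).
For the particular solution try q_p = A0 + A1*t. Substituting and matching coefficients of each power of t gives A0 = -11/100, A1 = -3/10, so q_p = -11/100 - 3*t/10.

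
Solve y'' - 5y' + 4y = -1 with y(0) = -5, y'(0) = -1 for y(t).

Characteristic equation r² - 5r + 4 = 0 factors as (r - 4)(r - 1) = 0, so r = 4, 1.
Hence y_h = C1*exp(4*t) + C2*exp(t).
For the particular solution try y_p = A0. Substituting and matching coefficients of each power of t gives A0 = -1/4, so y_p = -1/4.
General solution: y = -1/4 + C1*exp(4*t) + C2*exp(t).
Apply the initial conditions: y(0) = -1/4 + C1 + C2 = -5 and y'(0) = C2 + 4*C1 = -1. Solving gives C1 = 5/4, C2 = -6.

y = -1/4 - 6*exp(t) + 5*exp(4*t)/4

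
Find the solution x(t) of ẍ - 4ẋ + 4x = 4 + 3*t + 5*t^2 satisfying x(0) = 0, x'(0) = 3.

Characteristic equation r² - 4r + 4 = 0 has discriminant (-4)² - 4·(4) = 0, so r = 2 is a repeated root.
Hence x_h = (C1 + C2*t)*exp(2*t).
For the particular solution try x_p = A0 + A1*t + A2*t^2. Substituting and matching coefficients of each power of t gives A0 = 29/8, A1 = 13/4, A2 = 5/4, so x_p = 29/8 + 5*t^2/4 + 13*t/4.
General solution: x = 29/8 + 5*t^2/4 + 13*t/4 + C1*exp(2*t) + C2*t*exp(2*t).
Apply the initial conditions: x(0) = 29/8 + C1 = 0 and x'(0) = 13/4 + C2 + 2*C1 = 3. Solving gives C1 = -29/8, C2 = 7.

x = 29/8 - 29*exp(2*t)/8 + 5*t**2/4 + 13*t/4 + 7*t*exp(2*t)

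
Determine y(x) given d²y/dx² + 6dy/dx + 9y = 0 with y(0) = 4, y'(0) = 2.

Characteristic equation r² + 6r + 9 = 0 has discriminant (6)² - 4·(9) = 0, so r = -3 is a repeated root.
Hence y_h = (C1 + C2*x)*exp(-3*x).
Apply the initial conditions: y(0) = C1 = 4 and y'(0) = C2 - 3*C1 = 2. Solving gives C1 = 4, C2 = 14.

y = 4*exp(-3*x) + 14*x*exp(-3*x)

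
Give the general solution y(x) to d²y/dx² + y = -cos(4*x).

y = cos(4*x)/15 + C1*cos(x) + C2*sin(x)

Characteristic equation r² + 1 = 0 has discriminant (0)² - 4·(1) = -4 < 0, so r = ± i.
Hence y_h = C1*cos(x) + C2*sin(x).
Try y_p = A*cos(4*x) + B*sin(4*x). Substituting and equating the coefficients of cos(4x) and sin(4x) gives A = 1/15, B = 0, so y_p = cos(4*x)/15.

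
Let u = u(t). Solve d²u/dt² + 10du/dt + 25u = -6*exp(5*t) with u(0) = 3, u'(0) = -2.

Characteristic equation r² + 10r + 25 = 0 has discriminant (10)² - 4·(25) = 0, so r = -5 is a repeated root.
Hence u_h = (C1 + C2*t)*exp(-5*t).
Try u_p = A*exp(5*t). Substituting into the equation and dividing by exp(5*t) gives A = -3/50, so u_p = -3*exp(5*t)/50.
General solution: u = -3*exp(5*t)/50 + C1*exp(-5*t) + C2*t*exp(-5*t).
Apply the initial conditions: u(0) = -3/50 + C1 = 3 and u'(0) = -3/10 + C2 - 5*C1 = -2. Solving gives C1 = 153/50, C2 = 68/5.

u = -3*exp(5*t)/50 + 153*exp(-5*t)/50 + 68*t*exp(-5*t)/5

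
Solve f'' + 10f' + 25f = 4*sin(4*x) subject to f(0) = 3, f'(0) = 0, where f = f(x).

Characteristic equation r² + 10r + 25 = 0 has discriminant (10)² - 4·(25) = 0, so r = -5 is a repeated root.
Hence f_h = (C1 + C2*x)*exp(-5*x).
Try f_p = A*cos(4*x) + B*sin(4*x). Substituting and equating the coefficients of cos(4x) and sin(4x) gives A = -160/1681, B = 36/1681, so f_p = -160*cos(4*x)/1681 + 36*sin(4*x)/1681.
General solution: f = -160*cos(4*x)/1681 + 36*sin(4*x)/1681 + C1*exp(-5*x) + C2*x*exp(-5*x).
Apply the initial conditions: f(0) = -160/1681 + C1 = 3 and f'(0) = 144/1681 + C2 - 5*C1 = 0. Solving gives C1 = 5203/1681, C2 = 631/41.

f = -160*cos(4*x)/1681 + 36*sin(4*x)/1681 + 5203*exp(-5*x)/1681 + 631*x*exp(-5*x)/41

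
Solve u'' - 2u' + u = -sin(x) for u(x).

Characteristic equation r² - 2r + 1 = 0 has discriminant (-2)² - 4·(1) = 0, so r = 1 is a repeated root.
Hence u_h = (C1 + C2*x)*exp(x).
Try u_p = A*cos(x) + B*sin(x). Substituting and equating the coefficients of cos(x) and sin(x) gives A = -1/2, B = 0, so u_p = -cos(x)/2.

u = -cos(x)/2 + C1*exp(x) + C2*x*exp(x)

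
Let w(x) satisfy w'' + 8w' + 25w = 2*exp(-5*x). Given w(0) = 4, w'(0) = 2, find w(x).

Characteristic equation r² + 8r + 25 = 0 has discriminant (8)² - 4·(25) = -36 < 0, so r = -4 ± 3i.
Hence w_h = C1*cos(3*x)*exp(-4*x) + C2*exp(-4*x)*sin(3*x).
Try w_p = A*exp(-5*x). Substituting into the equation and dividing by exp(-5*x) gives A = 1/5, so w_p = exp(-5*x)/5.
General solution: w = exp(-5*x)/5 + C1*cos(3*x)*exp(-4*x) + C2*exp(-4*x)*sin(3*x).
Apply the initial conditions: w(0) = 1/5 + C1 = 4 and w'(0) = -1 - 4*C1 + 3*C2 = 2. Solving gives C1 = 19/5, C2 = 91/15.

w = exp(-5*x)/5 + 19*cos(3*x)*exp(-4*x)/5 + 91*exp(-4*x)*sin(3*x)/15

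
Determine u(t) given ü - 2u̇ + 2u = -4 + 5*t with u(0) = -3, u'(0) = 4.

u = 1/2 + 5*t/2 + 5*exp(t)*sin(t) - 7*cos(t)*exp(t)/2

Characteristic equation r² - 2r + 2 = 0 has discriminant (-2)² - 4·(2) = -4 < 0, so r = 1 ± i.
Hence u_h = C1*cos(t)*exp(t) + C2*exp(t)*sin(t).
For the particular solution try u_p = A0 + A1*t. Substituting and matching coefficients of each power of t gives A0 = 1/2, A1 = 5/2, so u_p = 1/2 + 5*t/2.
General solution: u = 1/2 + 5*t/2 + C1*cos(t)*exp(t) + C2*exp(t)*sin(t).
Apply the initial conditions: u(0) = 1/2 + C1 = -3 and u'(0) = 5/2 + C1 + C2 = 4. Solving gives C1 = -7/2, C2 = 5.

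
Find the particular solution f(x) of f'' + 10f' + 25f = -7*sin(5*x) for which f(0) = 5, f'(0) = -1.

Characteristic equation r² + 10r + 25 = 0 has discriminant (10)² - 4·(25) = 0, so r = -5 is a repeated root.
Hence f_h = (C1 + C2*x)*exp(-5*x).
Try f_p = A*cos(5*x) + B*sin(5*x). Substituting and equating the coefficients of cos(5x) and sin(5x) gives A = 7/50, B = 0, so f_p = 7*cos(5*x)/50.
General solution: f = 7*cos(5*x)/50 + C1*exp(-5*x) + C2*x*exp(-5*x).
Apply the initial conditions: f(0) = 7/50 + C1 = 5 and f'(0) = C2 - 5*C1 = -1. Solving gives C1 = 243/50, C2 = 233/10.

f = 7*cos(5*x)/50 + 243*exp(-5*x)/50 + 233*x*exp(-5*x)/10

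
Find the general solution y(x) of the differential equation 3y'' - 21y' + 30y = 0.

y = C1*exp(5*x) + C2*exp(2*x)

Divide through by 3: y'' - 7y' + 10y = 0.
Characteristic equation r² - 7r + 10 = 0 factors as (r - 5)(r - 2) = 0, so r = 5, 2.
Hence y_h = C1*exp(5*x) + C2*exp(2*x).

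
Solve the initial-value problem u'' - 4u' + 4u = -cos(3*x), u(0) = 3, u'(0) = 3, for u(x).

Characteristic equation r² - 4r + 4 = 0 has discriminant (-4)² - 4·(4) = 0, so r = 2 is a repeated root.
Hence u_h = (C1 + C2*x)*exp(2*x).
Try u_p = A*cos(3*x) + B*sin(3*x). Substituting and equating the coefficients of cos(3x) and sin(3x) gives A = 5/169, B = 12/169, so u_p = 5*cos(3*x)/169 + 12*sin(3*x)/169.
General solution: u = 5*cos(3*x)/169 + 12*sin(3*x)/169 + C1*exp(2*x) + C2*x*exp(2*x).
Apply the initial conditions: u(0) = 5/169 + C1 = 3 and u'(0) = 36/169 + C2 + 2*C1 = 3. Solving gives C1 = 502/169, C2 = -41/13.

u = 5*cos(3*x)/169 + 12*sin(3*x)/169 + 502*exp(2*x)/169 - 41*x*exp(2*x)/13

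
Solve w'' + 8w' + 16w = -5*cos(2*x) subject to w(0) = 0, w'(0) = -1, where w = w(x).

w = -3*cos(2*x)/20 - sin(2*x)/5 + 3*exp(-4*x)/20

Characteristic equation r² + 8r + 16 = 0 has discriminant (8)² - 4·(16) = 0, so r = -4 is a repeated root.
Hence w_h = (C1 + C2*x)*exp(-4*x).
Try w_p = A*cos(2*x) + B*sin(2*x). Substituting and equating the coefficients of cos(2x) and sin(2x) gives A = -3/20, B = -1/5, so w_p = -3*cos(2*x)/20 - sin(2*x)/5.
General solution: w = -3*cos(2*x)/20 - sin(2*x)/5 + C1*exp(-4*x) + C2*x*exp(-4*x).
Apply the initial conditions: w(0) = -3/20 + C1 = 0 and w'(0) = -2/5 + C2 - 4*C1 = -1. Solving gives C1 = 3/20, C2 = 0.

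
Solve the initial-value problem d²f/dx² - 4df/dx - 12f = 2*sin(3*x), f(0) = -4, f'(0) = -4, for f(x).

f = -133*exp(-2*x)/52 - 89*exp(6*x)/60 - 14*sin(3*x)/195 + 8*cos(3*x)/195

Characteristic equation r² - 4r - 12 = 0 factors as (r + 2)(r - 6) = 0, so r = -2, 6.
Hence f_h = C1*exp(-2*x) + C2*exp(6*x).
Try f_p = A*cos(3*x) + B*sin(3*x). Substituting and equating the coefficients of cos(3x) and sin(3x) gives A = 8/195, B = -14/195, so f_p = -14*sin(3*x)/195 + 8*cos(3*x)/195.
General solution: f = -14*sin(3*x)/195 + 8*cos(3*x)/195 + C1*exp(-2*x) + C2*exp(6*x).
Apply the initial conditions: f(0) = 8/195 + C1 + C2 = -4 and f'(0) = -14/65 - 2*C1 + 6*C2 = -4. Solving gives C1 = -133/52, C2 = -89/60.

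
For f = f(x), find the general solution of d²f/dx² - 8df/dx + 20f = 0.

f = C1*cos(2*x)*exp(4*x) + C2*exp(4*x)*sin(2*x)

Characteristic equation r² - 8r + 20 = 0 has discriminant (-8)² - 4·(20) = -16 < 0, so r = 4 ± 2i.
Hence f_h = C1*cos(2*x)*exp(4*x) + C2*exp(4*x)*sin(2*x).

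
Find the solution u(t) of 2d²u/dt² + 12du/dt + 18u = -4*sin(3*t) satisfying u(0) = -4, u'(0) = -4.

u = -37*exp(-3*t)/9 + cos(3*t)/9 - 49*t*exp(-3*t)/3

Divide through by 2: u'' + 6u' + 9u = -2*sin(3*t).
Characteristic equation r² + 6r + 9 = 0 has discriminant (6)² - 4·(9) = 0, so r = -3 is a repeated root.
Hence u_h = (C1 + C2*t)*exp(-3*t).
Try u_p = A*cos(3*t) + B*sin(3*t). Substituting and equating the coefficients of cos(3t) and sin(3t) gives A = 1/9, B = 0, so u_p = cos(3*t)/9.
General solution: u = cos(3*t)/9 + C1*exp(-3*t) + C2*t*exp(-3*t).
Apply the initial conditions: u(0) = 1/9 + C1 = -4 and u'(0) = C2 - 3*C1 = -4. Solving gives C1 = -37/9, C2 = -49/3.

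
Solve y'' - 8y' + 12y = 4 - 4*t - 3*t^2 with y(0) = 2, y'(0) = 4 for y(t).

Characteristic equation r² - 8r + 12 = 0 factors as (r - 2)(r - 6) = 0, so r = 2, 6.
Hence y_h = C1*exp(2*t) + C2*exp(6*t).
For the particular solution try y_p = A0 + A1*t + A2*t^2. Substituting and matching coefficients of each power of t gives A0 = -5/72, A1 = -2/3, A2 = -1/4, so y_p = -5/72 - 2*t/3 - t^2/4.
General solution: y = -5/72 - 2*t/3 - t^2/4 + C1*exp(2*t) + C2*exp(6*t).
Apply the initial conditions: y(0) = -5/72 + C1 + C2 = 2 and y'(0) = -2/3 + 2*C1 + 6*C2 = 4. Solving gives C1 = 31/16, C2 = 19/144.

y = -5/72 - 2*t/3 - t**2/4 + 19*exp(6*t)/144 + 31*exp(2*t)/16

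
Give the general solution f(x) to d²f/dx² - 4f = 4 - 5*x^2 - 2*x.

f = -3/8 + x/2 + 5*x**2/4 + C1*exp(-2*x) + C2*exp(2*x)

Characteristic equation r² - 4 = 0 factors as (r + 2)(r - 2) = 0, so r = -2, 2.
Hence f_h = C1*exp(-2*x) + C2*exp(2*x).
For the particular solution try f_p = A0 + A1*x + A2*x^2. Substituting and matching coefficients of each power of x gives A0 = -3/8, A1 = 1/2, A2 = 5/4, so f_p = -3/8 + x/2 + 5*x^2/4.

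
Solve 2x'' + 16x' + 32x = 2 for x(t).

Divide through by 2: x'' + 8x' + 16x = 1.
Characteristic equation r² + 8r + 16 = 0 has discriminant (8)² - 4·(16) = 0, so r = -4 is a repeated root.
Hence x_h = (C1 + C2*t)*exp(-4*t).
For the particular solution try x_p = A0. Substituting and matching coefficients of each power of t gives A0 = 1/16, so x_p = 1/16.

x = 1/16 + C1*exp(-4*t) + C2*t*exp(-4*t)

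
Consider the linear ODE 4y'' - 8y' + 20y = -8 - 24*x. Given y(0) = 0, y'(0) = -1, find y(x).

Divide through by 4: y'' - 2y' + 5y = -2 - 6*x.
Characteristic equation r² - 2r + 5 = 0 has discriminant (-2)² - 4·(5) = -16 < 0, so r = 1 ± 2i.
Hence y_h = C1*cos(2*x)*exp(x) + C2*exp(x)*sin(2*x).
For the particular solution try y_p = A0 + A1*x. Substituting and matching coefficients of each power of x gives A0 = -22/25, A1 = -6/5, so y_p = -22/25 - 6*x/5.
General solution: y = -22/25 - 6*x/5 + C1*cos(2*x)*exp(x) + C2*exp(x)*sin(2*x).
Apply the initial conditions: y(0) = -22/25 + C1 = 0 and y'(0) = -6/5 + C1 + 2*C2 = -1. Solving gives C1 = 22/25, C2 = -17/50.

y = -22/25 - 6*x/5 - 17*exp(x)*sin(2*x)/50 + 22*cos(2*x)*exp(x)/25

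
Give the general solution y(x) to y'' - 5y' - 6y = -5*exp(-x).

y = C1*exp(6*x) + C2*exp(-x) + 5*x*exp(-x)/7

Characteristic equation r² - 5r - 6 = 0 factors as (r - 6)(r + 1) = 0, so r = 6, -1.
Hence y_h = C1*exp(6*x) + C2*exp(-x).
Since exp(-x) solves the homogeneous equation (r = -1 is a root of multiplicity 1), multiply the trial by x. Try y_p = A*x*exp(-x). Substituting into the equation and dividing by exp(-x) gives A = 5/7, so y_p = 5*x*exp(-x)/7.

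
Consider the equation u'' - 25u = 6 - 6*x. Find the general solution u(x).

u = -6/25 + 6*x/25 + C1*exp(-5*x) + C2*exp(5*x)

Characteristic equation r² - 25 = 0 factors as (r + 5)(r - 5) = 0, so r = -5, 5.
Hence u_h = C1*exp(-5*x) + C2*exp(5*x).
For the particular solution try u_p = A0 + A1*x. Substituting and matching coefficients of each power of x gives A0 = -6/25, A1 = 6/25, so u_p = -6/25 + 6*x/25.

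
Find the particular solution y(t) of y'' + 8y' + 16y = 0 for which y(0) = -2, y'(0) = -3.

Characteristic equation r² + 8r + 16 = 0 has discriminant (8)² - 4·(16) = 0, so r = -4 is a repeated root.
Hence y_h = (C1 + C2*t)*exp(-4*t).
Apply the initial conditions: y(0) = C1 = -2 and y'(0) = C2 - 4*C1 = -3. Solving gives C1 = -2, C2 = -11.

y = -2*exp(-4*t) - 11*t*exp(-4*t)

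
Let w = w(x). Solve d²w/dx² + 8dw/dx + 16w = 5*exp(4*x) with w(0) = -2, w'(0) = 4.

w = -133*exp(-4*x)/64 + 5*exp(4*x)/64 - 37*x*exp(-4*x)/8

Characteristic equation r² + 8r + 16 = 0 has discriminant (8)² - 4·(16) = 0, so r = -4 is a repeated root.
Hence w_h = (C1 + C2*x)*exp(-4*x).
Try w_p = A*exp(4*x). Substituting into the equation and dividing by exp(4*x) gives A = 5/64, so w_p = 5*exp(4*x)/64.
General solution: w = 5*exp(4*x)/64 + C1*exp(-4*x) + C2*x*exp(-4*x).
Apply the initial conditions: w(0) = 5/64 + C1 = -2 and w'(0) = 5/16 + C2 - 4*C1 = 4. Solving gives C1 = -133/64, C2 = -37/8.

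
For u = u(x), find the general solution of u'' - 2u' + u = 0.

u = C1*exp(x) + C2*x*exp(x)

Characteristic equation r² - 2r + 1 = 0 has discriminant (-2)² - 4·(1) = 0, so r = 1 is a repeated root.
Hence u_h = (C1 + C2*x)*exp(x).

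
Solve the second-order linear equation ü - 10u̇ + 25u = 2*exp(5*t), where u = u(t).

u = C1*exp(5*t) + t**2*exp(5*t) + C2*t*exp(5*t)

Characteristic equation r² - 10r + 25 = 0 has discriminant (-10)² - 4·(25) = 0, so r = 5 is a repeated root.
Hence u_h = (C1 + C2*t)*exp(5*t).
Since exp(5*t) solves the homogeneous equation (r = 5 is a root of multiplicity 2), multiply the trial by t^2. Try u_p = A*t^2*exp(5*t). Substituting into the equation and dividing by exp(5*t) gives A = 1, so u_p = t^2*exp(5*t).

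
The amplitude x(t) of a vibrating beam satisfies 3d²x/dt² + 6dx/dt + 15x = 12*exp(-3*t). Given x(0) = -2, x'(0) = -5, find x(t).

x = exp(-3*t)/2 - 3*exp(-t)*sin(2*t) - 5*cos(2*t)*exp(-t)/2

Divide through by 3: x'' + 2x' + 5x = 4*exp(-3*t).
Characteristic equation r² + 2r + 5 = 0 has discriminant (2)² - 4·(5) = -16 < 0, so r = -1 ± 2i.
Hence x_h = C1*cos(2*t)*exp(-t) + C2*exp(-t)*sin(2*t).
Try x_p = A*exp(-3*t). Substituting into the equation and dividing by exp(-3*t) gives A = 1/2, so x_p = exp(-3*t)/2.
General solution: x = exp(-3*t)/2 + C1*cos(2*t)*exp(-t) + C2*exp(-t)*sin(2*t).
Apply the initial conditions: x(0) = 1/2 + C1 = -2 and x'(0) = -3/2 - C1 + 2*C2 = -5. Solving gives C1 = -5/2, C2 = -3.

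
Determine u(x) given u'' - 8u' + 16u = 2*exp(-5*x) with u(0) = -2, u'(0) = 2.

Characteristic equation r² - 8r + 16 = 0 has discriminant (-8)² - 4·(16) = 0, so r = 4 is a repeated root.
Hence u_h = (C1 + C2*x)*exp(4*x).
Try u_p = A*exp(-5*x). Substituting into the equation and dividing by exp(-5*x) gives A = 2/81, so u_p = 2*exp(-5*x)/81.
General solution: u = 2*exp(-5*x)/81 + C1*exp(4*x) + C2*x*exp(4*x).
Apply the initial conditions: u(0) = 2/81 + C1 = -2 and u'(0) = -10/81 + C2 + 4*C1 = 2. Solving gives C1 = -164/81, C2 = 92/9.

u = -164*exp(4*x)/81 + 2*exp(-5*x)/81 + 92*x*exp(4*x)/9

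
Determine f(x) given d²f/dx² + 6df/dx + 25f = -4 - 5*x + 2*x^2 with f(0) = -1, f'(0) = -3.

Characteristic equation r² + 6r + 25 = 0 has discriminant (6)² - 4·(25) = -64 < 0, so r = -3 ± 4i.
Hence f_h = C1*cos(4*x)*exp(-3*x) + C2*exp(-3*x)*sin(4*x).
For the particular solution try f_p = A0 + A1*x + A2*x^2. Substituting and matching coefficients of each power of x gives A0 = -1706/15625, A1 = -149/625, A2 = 2/25, so f_p = -1706/15625 - 149*x/625 + 2*x^2/25.
General solution: f = -1706/15625 - 149*x/625 + 2*x^2/25 + C1*cos(4*x)*exp(-3*x) + C2*exp(-3*x)*sin(4*x).
Apply the initial conditions: f(0) = -1706/15625 + C1 = -1 and f'(0) = -149/625 - 3*C1 + 4*C2 = -3. Solving gives C1 = -13919/15625, C2 = -84907/62500.

f = -1706/15625 - 149*x/625 + 2*x**2/25 - 84907*exp(-3*x)*sin(4*x)/62500 - 13919*cos(4*x)*exp(-3*x)/15625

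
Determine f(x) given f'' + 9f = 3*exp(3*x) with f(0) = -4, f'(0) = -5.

Characteristic equation r² + 9 = 0 has discriminant (0)² - 4·(9) = -36 < 0, so r = ± 3i.
Hence f_h = C1*cos(3*x) + C2*sin(3*x).
Try f_p = A*exp(3*x). Substituting into the equation and dividing by exp(3*x) gives A = 1/6, so f_p = exp(3*x)/6.
General solution: f = exp(3*x)/6 + C1*cos(3*x) + C2*sin(3*x).
Apply the initial conditions: f(0) = 1/6 + C1 = -4 and f'(0) = 1/2 + 3*C2 = -5. Solving gives C1 = -25/6, C2 = -11/6.

f = -25*cos(3*x)/6 - 11*sin(3*x)/6 + exp(3*x)/6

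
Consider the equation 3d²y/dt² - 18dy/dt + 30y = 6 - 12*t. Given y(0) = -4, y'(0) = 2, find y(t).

y = -1/25 - 2*t/5 - 99*cos(t)*exp(3*t)/25 + 357*exp(3*t)*sin(t)/25

Divide through by 3: y'' - 6y' + 10y = 2 - 4*t.
Characteristic equation r² - 6r + 10 = 0 has discriminant (-6)² - 4·(10) = -4 < 0, so r = 3 ± i.
Hence y_h = C1*cos(t)*exp(3*t) + C2*exp(3*t)*sin(t).
For the particular solution try y_p = A0 + A1*t. Substituting and matching coefficients of each power of t gives A0 = -1/25, A1 = -2/5, so y_p = -1/25 - 2*t/5.
General solution: y = -1/25 - 2*t/5 + C1*cos(t)*exp(3*t) + C2*exp(3*t)*sin(t).
Apply the initial conditions: y(0) = -1/25 + C1 = -4 and y'(0) = -2/5 + C2 + 3*C1 = 2. Solving gives C1 = -99/25, C2 = 357/25.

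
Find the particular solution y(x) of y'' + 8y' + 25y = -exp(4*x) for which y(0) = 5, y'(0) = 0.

Characteristic equation r² + 8r + 25 = 0 has discriminant (8)² - 4·(25) = -36 < 0, so r = -4 ± 3i.
Hence y_h = C1*cos(3*x)*exp(-4*x) + C2*exp(-4*x)*sin(3*x).
Try y_p = A*exp(4*x). Substituting into the equation and dividing by exp(4*x) gives A = -1/73, so y_p = -exp(4*x)/73.
General solution: y = -exp(4*x)/73 + C1*cos(3*x)*exp(-4*x) + C2*exp(-4*x)*sin(3*x).
Apply the initial conditions: y(0) = -1/73 + C1 = 5 and y'(0) = -4/73 - 4*C1 + 3*C2 = 0. Solving gives C1 = 366/73, C2 = 1468/219.

y = -exp(4*x)/73 + 366*cos(3*x)*exp(-4*x)/73 + 1468*exp(-4*x)*sin(3*x)/219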